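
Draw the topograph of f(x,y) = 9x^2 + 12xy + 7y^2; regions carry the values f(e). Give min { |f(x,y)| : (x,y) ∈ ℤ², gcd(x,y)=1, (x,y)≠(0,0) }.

translate: b→-6 (≡12 mod 18), so (9,12,7)→(9,-6,4)
flip: (9,-6,4)→(4,6,9)
translate: b→-2 (≡6 mod 8), so (4,6,9)→(4,-2,7)
reduced (well bottom): (4,-2,7) with a≤c, −a<b≤a
well minimum = a = 4

4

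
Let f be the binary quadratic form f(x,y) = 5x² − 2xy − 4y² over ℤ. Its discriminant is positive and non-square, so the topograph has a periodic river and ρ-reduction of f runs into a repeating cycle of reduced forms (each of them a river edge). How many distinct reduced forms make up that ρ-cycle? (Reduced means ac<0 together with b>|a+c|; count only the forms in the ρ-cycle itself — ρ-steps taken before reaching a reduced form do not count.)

D = 84, ⌊√D⌋ = 9
descent: ρ → (-4,2,5)  [lands on river]
river: ρ → (5,8,-1)
river: ρ → (-1,8,5)
river: ρ → (5,2,-4)
river: ρ → (-4,6,3)
river: ρ → (3,6,-4)
ρ-cycle length = 6 (tail of 1 descent step not counted)

6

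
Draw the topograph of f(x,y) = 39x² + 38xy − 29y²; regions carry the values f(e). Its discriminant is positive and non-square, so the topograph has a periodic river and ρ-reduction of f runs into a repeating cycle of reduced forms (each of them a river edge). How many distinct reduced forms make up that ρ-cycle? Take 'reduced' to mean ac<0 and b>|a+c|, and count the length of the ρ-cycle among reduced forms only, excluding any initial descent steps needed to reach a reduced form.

D = 5968, ⌊√D⌋ = 77
river: ρ → (-29,20,48)
river: ρ → (48,76,-1)
river: ρ → (-1,76,48)
river: ρ → (48,20,-29)
river: ρ → (-29,38,39)
river: ρ → (39,40,-28)
river: ρ → (-28,72,7)
river: ρ → (7,68,-48)
river: ρ → (-48,28,27)
river: ρ → (27,26,-49)
river: ρ → (-49,72,4)
river: ρ → (4,72,-49)
river: ρ → (-49,26,27)
river: ρ → (27,28,-48)
river: ρ → (-48,68,7)
river: ρ → (7,72,-28)
river: ρ → (-28,40,39)
river: ρ → (39,38,-29)
ρ-cycle length = 18 (tail of 0 descent steps not counted)

18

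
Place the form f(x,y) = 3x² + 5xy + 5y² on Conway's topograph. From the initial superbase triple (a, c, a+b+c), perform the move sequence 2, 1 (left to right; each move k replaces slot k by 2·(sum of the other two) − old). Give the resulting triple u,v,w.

start (3,5,13) = (f(1,0),f(0,1),f(1,1))
replace slot 2: 2·(3+13) − 5 = 27 → (3,27,13)
replace slot 1: 2·(27+13) − 3 = 77 → (77,27,13)

77,27,13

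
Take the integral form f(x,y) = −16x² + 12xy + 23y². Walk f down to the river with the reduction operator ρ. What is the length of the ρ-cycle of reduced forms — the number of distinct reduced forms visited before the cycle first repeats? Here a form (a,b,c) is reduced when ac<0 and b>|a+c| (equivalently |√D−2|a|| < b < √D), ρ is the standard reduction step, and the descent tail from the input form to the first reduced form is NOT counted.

D = 1616, ⌊√D⌋ = 40
river: ρ → (23,34,-5)
river: ρ → (-5,36,16)
river: ρ → (16,28,-13)
river: ρ → (-13,24,20)
river: ρ → (20,16,-17)
river: ρ → (-17,18,19)
river: ρ → (19,20,-16)
river: ρ → (-16,12,23)
ρ-cycle length = 8 (tail of 0 descent steps not counted)

8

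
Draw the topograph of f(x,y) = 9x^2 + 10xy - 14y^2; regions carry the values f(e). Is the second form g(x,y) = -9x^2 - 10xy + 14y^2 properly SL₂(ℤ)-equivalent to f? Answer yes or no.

D₁ = 604, D₂ = 604
river cycle of f (length 20): (-14, 18, 5), (5, 22, -6), (-6, 14, 17), (17, 20, -3), (-3, 22, 10), (10, 18, -7), (-7, 24, 1), (1, 24, -7), (-7, 18, 10), (10, 22, -3), … (10 more)
river cycle of g (length 20): (14, 10, -9), (-9, 8, 15), (15, 22, -2), (-2, 22, 15), (15, 8, -9), (-9, 10, 14), (14, 18, -5), (-5, 22, 6), (6, 14, -17), (-17, 20, 3), … (10 more)
cycles differ ⇒ inequivalent

no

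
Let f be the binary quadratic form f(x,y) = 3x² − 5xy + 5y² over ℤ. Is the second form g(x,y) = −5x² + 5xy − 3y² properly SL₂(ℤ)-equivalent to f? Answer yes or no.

D₁ = -35, D₂ = -35
f: translate: b→1 (≡-5 mod 6), so (3,-5,5)→(3,1,3)
f: reduced (well bottom): (3,1,3) with a≤c, −a<b≤a
g is negative-definite; reduce −g:
−g: translate: b→5 (≡-5 mod 10), so (5,-5,3)→(5,5,3)
−g: flip: (5,5,3)→(3,-5,5)
−g: translate: b→1 (≡-5 mod 6), so (3,-5,5)→(3,1,3)
−g: reduced (well bottom): (3,1,3) with a≤c, −a<b≤a
flip sign back: reduced form of g is (-3,-1,-3)
reduced forms (3, 1, 3) vs (-3, -1, -3) ⇒ inequivalent

no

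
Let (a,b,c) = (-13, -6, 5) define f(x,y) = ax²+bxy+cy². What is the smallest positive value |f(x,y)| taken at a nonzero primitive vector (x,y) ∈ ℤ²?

descent: ρ → (5,16,-2)  [lands on river]
river: ρ → (-2,16,5)
river: ρ → (5,14,-5)
river: ρ → (-5,16,2)
river: ρ → (2,16,-5)
river: ρ → (-5,14,5)
closes: descent 1, river 6
min |a| on river = 2

2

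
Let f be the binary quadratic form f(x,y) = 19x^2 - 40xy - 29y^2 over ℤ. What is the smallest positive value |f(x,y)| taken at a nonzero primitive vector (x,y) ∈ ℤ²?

descent: ρ → (-29,40,19)  [lands on river]
river: ρ → (19,36,-33)
river: ρ → (-33,30,22)
river: ρ → (22,58,-5)
river: ρ → (-5,52,55)
river: ρ → (55,58,-2)
river: ρ → (-2,58,55)
river: ρ → (55,52,-5)
river: ρ → (-5,58,22)
river: ρ → (22,30,-33)
river: ρ → (-33,36,19)
river: ρ → (19,40,-29)
river: ρ → (-29,18,30)
river: ρ → (30,42,-17)
river: ρ → (-17,60,3)
river: ρ → (3,60,-17)
river: ρ → (-17,42,30)
river: ρ → (30,18,-29)
closes: descent 1, river 18
min |a| on river = 2

2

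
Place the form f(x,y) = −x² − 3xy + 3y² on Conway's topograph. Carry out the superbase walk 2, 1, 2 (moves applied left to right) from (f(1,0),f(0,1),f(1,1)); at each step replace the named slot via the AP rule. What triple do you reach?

start (-1,3,-1) = (f(1,0),f(0,1),f(1,1))
replace slot 2: 2·((-1)+(-1)) − 3 = -7 → (-1,-7,-1)
replace slot 1: 2·((-7)+(-1)) − (-1) = -15 → (-15,-7,-1)
replace slot 2: 2·((-15)+(-1)) − (-7) = -25 → (-15,-25,-1)

-15,-25,-1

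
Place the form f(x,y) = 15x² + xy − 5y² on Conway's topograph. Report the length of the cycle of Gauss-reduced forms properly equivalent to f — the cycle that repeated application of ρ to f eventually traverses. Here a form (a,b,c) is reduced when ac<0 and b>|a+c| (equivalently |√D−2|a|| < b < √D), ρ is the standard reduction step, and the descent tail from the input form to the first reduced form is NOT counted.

D = 301, ⌊√D⌋ = 17
descent: ρ → (-5,9,11)  [lands on river]
river: ρ → (11,13,-3)
river: ρ → (-3,17,1)
river: ρ → (1,17,-3)
river: ρ → (-3,13,11)
river: ρ → (11,9,-5)
river: ρ → (-5,11,9)
river: ρ → (9,7,-7)
river: ρ → (-7,7,9)
river: ρ → (9,11,-5)
ρ-cycle length = 10 (tail of 1 descent step not counted)

10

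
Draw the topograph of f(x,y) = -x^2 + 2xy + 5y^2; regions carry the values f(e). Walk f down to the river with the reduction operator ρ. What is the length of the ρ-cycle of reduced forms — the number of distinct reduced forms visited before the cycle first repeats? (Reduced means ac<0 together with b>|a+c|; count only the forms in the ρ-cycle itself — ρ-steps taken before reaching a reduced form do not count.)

D = 24, ⌊√D⌋ = 4
descent: ρ → (5,-2,-1)
descent: ρ → (-1,4,2)  [lands on river]
river: ρ → (2,4,-1)
ρ-cycle length = 2 (tail of 2 descent steps not counted)

2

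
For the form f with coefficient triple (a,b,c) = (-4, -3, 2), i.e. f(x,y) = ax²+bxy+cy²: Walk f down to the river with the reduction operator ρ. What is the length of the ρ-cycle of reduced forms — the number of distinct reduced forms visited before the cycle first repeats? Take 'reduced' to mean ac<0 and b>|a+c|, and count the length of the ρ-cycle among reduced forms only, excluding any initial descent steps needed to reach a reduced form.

D = 41, ⌊√D⌋ = 6
descent: ρ → (2,3,-4)  [lands on river]
river: ρ → (-4,5,1)
river: ρ → (1,5,-4)
river: ρ → (-4,3,2)
river: ρ → (2,5,-2)
river: ρ → (-2,3,4)
river: ρ → (4,5,-1)
river: ρ → (-1,5,4)
river: ρ → (4,3,-2)
river: ρ → (-2,5,2)
ρ-cycle length = 10 (tail of 1 descent step not counted)

10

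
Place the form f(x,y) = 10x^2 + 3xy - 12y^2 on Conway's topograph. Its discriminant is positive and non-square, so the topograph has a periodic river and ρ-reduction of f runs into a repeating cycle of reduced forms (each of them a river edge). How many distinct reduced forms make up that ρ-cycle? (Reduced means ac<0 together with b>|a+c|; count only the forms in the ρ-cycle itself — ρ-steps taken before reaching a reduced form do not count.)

D = 489, ⌊√D⌋ = 22
river: ρ → (-12,21,1)
river: ρ → (1,21,-12)
river: ρ → (-12,3,10)
river: ρ → (10,17,-5)
river: ρ → (-5,13,16)
river: ρ → (16,19,-2)
river: ρ → (-2,21,6)
river: ρ → (6,15,-11)
river: ρ → (-11,7,10)
river: ρ → (10,13,-8)
river: ρ → (-8,19,4)
river: ρ → (4,21,-3)
river: ρ → (-3,21,4)
river: ρ → (4,19,-8)
river: ρ → (-8,13,10)
river: ρ → (10,7,-11)
river: ρ → (-11,15,6)
river: ρ → (6,21,-2)
river: ρ → (-2,19,16)
river: ρ → (16,13,-5)
river: ρ → (-5,17,10)
river: ρ → (10,3,-12)
ρ-cycle length = 22 (tail of 0 descent steps not counted)

22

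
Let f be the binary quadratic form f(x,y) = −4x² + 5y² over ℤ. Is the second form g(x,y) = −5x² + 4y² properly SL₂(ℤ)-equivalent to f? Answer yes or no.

D₁ = 80, D₂ = 80
river cycle of f (length 2): (-4, 8, 1), (1, 8, -4)
river cycle of g (length 2): (4, 8, -1), (-1, 8, 4)
cycles differ ⇒ inequivalent

no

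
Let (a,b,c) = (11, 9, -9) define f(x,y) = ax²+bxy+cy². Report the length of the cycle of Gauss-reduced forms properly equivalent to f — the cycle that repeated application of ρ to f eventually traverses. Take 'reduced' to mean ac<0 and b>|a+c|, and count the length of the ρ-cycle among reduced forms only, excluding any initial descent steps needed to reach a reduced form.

D = 477, ⌊√D⌋ = 21
river: ρ → (-9,9,11)
river: ρ → (11,13,-7)
river: ρ → (-7,15,9)
river: ρ → (9,21,-1)
river: ρ → (-1,21,9)
river: ρ → (9,15,-7)
river: ρ → (-7,13,11)
river: ρ → (11,9,-9)
ρ-cycle length = 8 (tail of 0 descent steps not counted)

8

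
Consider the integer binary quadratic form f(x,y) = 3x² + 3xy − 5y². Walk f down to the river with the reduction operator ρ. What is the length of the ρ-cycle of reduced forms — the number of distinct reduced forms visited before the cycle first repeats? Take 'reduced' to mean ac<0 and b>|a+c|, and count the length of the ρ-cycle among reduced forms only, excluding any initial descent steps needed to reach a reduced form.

D = 69, ⌊√D⌋ = 8
river: ρ → (-5,7,1)
river: ρ → (1,7,-5)
river: ρ → (-5,3,3)
river: ρ → (3,3,-5)
ρ-cycle length = 4 (tail of 0 descent steps not counted)

4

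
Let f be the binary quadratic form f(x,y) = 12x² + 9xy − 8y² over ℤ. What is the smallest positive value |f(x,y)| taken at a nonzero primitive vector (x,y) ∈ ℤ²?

river: ρ → (-8,7,13)
river: ρ → (13,19,-2)
river: ρ → (-2,21,3)
river: ρ → (3,21,-2)
river: ρ → (-2,19,13)
river: ρ → (13,7,-8)
river: ρ → (-8,9,12)
river: ρ → (12,15,-5)
river: ρ → (-5,15,12)
river: ρ → (12,9,-8)
closes: descent 0, river 10
min |a| on river = 2

2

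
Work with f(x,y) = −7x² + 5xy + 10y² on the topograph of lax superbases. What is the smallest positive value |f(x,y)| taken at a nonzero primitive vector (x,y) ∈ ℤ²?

river: ρ → (10,15,-2)
river: ρ → (-2,17,2)
river: ρ → (2,15,-10)
river: ρ → (-10,5,7)
river: ρ → (7,9,-8)
river: ρ → (-8,7,8)
river: ρ → (8,9,-7)
river: ρ → (-7,5,10)
closes: descent 0, river 8
min |a| on river = 2

2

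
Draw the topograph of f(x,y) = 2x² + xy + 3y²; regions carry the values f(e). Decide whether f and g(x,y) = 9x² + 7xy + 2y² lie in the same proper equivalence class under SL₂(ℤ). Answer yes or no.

D₁ = -23, D₂ = -23
f: reduced (well bottom): (2,1,3) with a≤c, −a<b≤a
g: flip: (9,7,2)→(2,-7,9)
g: translate: b→1 (≡-7 mod 4), so (2,-7,9)→(2,1,3)
g: reduced (well bottom): (2,1,3) with a≤c, −a<b≤a
reduced forms (2, 1, 3) vs (2, 1, 3) ⇒ equivalent

yes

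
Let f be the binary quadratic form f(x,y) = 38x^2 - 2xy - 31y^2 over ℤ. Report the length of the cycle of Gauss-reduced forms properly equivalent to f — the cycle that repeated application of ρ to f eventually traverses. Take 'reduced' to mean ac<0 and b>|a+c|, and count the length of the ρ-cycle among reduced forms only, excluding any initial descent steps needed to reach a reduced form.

D = 4716, ⌊√D⌋ = 68
descent: ρ → (-31,64,5)  [lands on river]
river: ρ → (5,66,-18)
river: ρ → (-18,42,41)
river: ρ → (41,40,-19)
river: ρ → (-19,36,45)
river: ρ → (45,54,-10)
river: ρ → (-10,66,9)
river: ρ → (9,60,-31)
ρ-cycle length = 8 (tail of 1 descent step not counted)

8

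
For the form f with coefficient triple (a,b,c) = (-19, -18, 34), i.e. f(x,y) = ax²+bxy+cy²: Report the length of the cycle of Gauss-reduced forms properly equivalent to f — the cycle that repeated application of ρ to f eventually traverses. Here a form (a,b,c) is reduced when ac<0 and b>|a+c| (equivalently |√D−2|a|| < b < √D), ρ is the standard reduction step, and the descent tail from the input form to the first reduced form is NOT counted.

D = 2908, ⌊√D⌋ = 53
descent: ρ → (34,18,-19)  [lands on river]
river: ρ → (-19,20,33)
river: ρ → (33,46,-6)
river: ρ → (-6,50,17)
river: ρ → (17,52,-3)
river: ρ → (-3,50,34)
ρ-cycle length = 6 (tail of 1 descent step not counted)

6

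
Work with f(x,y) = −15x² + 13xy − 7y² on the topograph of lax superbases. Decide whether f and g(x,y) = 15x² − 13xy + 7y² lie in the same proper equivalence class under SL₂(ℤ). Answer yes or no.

D₁ = -251, D₂ = -251
f is negative-definite; reduce −f:
−f: flip: (15,-13,7)→(7,13,15)
−f: translate: b→-1 (≡13 mod 14), so (7,13,15)→(7,-1,9)
−f: reduced (well bottom): (7,-1,9) with a≤c, −a<b≤a
flip sign back: reduced form of f is (-7,1,-9)
g: flip: (15,-13,7)→(7,13,15)
g: translate: b→-1 (≡13 mod 14), so (7,13,15)→(7,-1,9)
g: reduced (well bottom): (7,-1,9) with a≤c, −a<b≤a
reduced forms (-7, 1, -9) vs (7, -1, 9) ⇒ inequivalent

no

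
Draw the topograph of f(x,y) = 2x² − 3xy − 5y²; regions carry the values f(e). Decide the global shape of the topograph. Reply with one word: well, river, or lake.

D = b²−4ac = (-3)² − 4·2·(-5) = 49
D = 7² is a perfect square ⇒ form factors over ℤ ⇒ lakes

lake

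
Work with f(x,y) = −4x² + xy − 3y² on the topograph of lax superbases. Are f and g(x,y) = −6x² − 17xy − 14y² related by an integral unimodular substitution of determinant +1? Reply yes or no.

D₁ = -47, D₂ = -47
f is negative-definite; reduce −f:
−f: flip: (4,-1,3)→(3,1,4)
−f: reduced (well bottom): (3,1,4) with a≤c, −a<b≤a
flip sign back: reduced form of f is (-3,-1,-4)
g is negative-definite; reduce −g:
−g: translate: b→5 (≡17 mod 12), so (6,17,14)→(6,5,3)
−g: flip: (6,5,3)→(3,-5,6)
−g: translate: b→1 (≡-5 mod 6), so (3,-5,6)→(3,1,4)
−g: reduced (well bottom): (3,1,4) with a≤c, −a<b≤a
flip sign back: reduced form of g is (-3,-1,-4)
reduced forms (-3, -1, -4) vs (-3, -1, -4) ⇒ equivalent

yes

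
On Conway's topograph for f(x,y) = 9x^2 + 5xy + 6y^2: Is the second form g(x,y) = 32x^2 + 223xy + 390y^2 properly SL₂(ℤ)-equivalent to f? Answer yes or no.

D₁ = -191, D₂ = -191
f: flip: (9,5,6)→(6,-5,9)
f: reduced (well bottom): (6,-5,9) with a≤c, −a<b≤a
g: translate: b→31 (≡223 mod 64), so (32,223,390)→(32,31,9)
g: flip: (32,31,9)→(9,-31,32)
g: translate: b→5 (≡-31 mod 18), so (9,-31,32)→(9,5,6)
g: flip: (9,5,6)→(6,-5,9)
g: reduced (well bottom): (6,-5,9) with a≤c, −a<b≤a
reduced forms (6, -5, 9) vs (6, -5, 9) ⇒ equivalent

yes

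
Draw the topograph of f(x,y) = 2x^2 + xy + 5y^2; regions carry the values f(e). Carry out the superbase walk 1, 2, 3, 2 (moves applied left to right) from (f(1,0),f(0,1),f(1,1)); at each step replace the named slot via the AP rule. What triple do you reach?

start (2,5,8) = (f(1,0),f(0,1),f(1,1))
replace slot 1: 2·(5+8) − 2 = 24 → (24,5,8)
replace slot 2: 2·(24+8) − 5 = 59 → (24,59,8)
replace slot 3: 2·(24+59) − 8 = 158 → (24,59,158)
replace slot 2: 2·(24+158) − 59 = 305 → (24,305,158)

24,305,158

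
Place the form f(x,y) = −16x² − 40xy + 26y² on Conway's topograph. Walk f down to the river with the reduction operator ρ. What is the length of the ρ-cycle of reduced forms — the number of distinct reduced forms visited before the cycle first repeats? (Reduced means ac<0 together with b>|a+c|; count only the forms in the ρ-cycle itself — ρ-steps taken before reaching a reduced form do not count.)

D = 3264, ⌊√D⌋ = 57
descent: ρ → (26,40,-16)  [lands on river]
river: ρ → (-16,56,2)
river: ρ → (2,56,-16)
river: ρ → (-16,40,26)
river: ρ → (26,12,-30)
river: ρ → (-30,48,8)
river: ρ → (8,48,-30)
river: ρ → (-30,12,26)
ρ-cycle length = 8 (tail of 1 descent step not counted)

8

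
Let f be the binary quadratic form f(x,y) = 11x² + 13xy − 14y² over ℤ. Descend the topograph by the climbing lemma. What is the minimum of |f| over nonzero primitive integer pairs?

river: ρ → (-14,15,10)
river: ρ → (10,25,-4)
river: ρ → (-4,23,16)
river: ρ → (16,9,-11)
river: ρ → (-11,13,14)
river: ρ → (14,15,-10)
river: ρ → (-10,25,4)
river: ρ → (4,23,-16)
river: ρ → (-16,9,11)
river: ρ → (11,13,-14)
closes: descent 0, river 10
min |a| on river = 4

4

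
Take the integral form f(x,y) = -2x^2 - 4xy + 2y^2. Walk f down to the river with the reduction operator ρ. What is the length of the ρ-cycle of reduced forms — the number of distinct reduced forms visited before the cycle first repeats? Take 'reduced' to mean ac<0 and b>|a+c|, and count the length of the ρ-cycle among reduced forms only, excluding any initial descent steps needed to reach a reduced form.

D = 32, ⌊√D⌋ = 5
descent: ρ → (2,4,-2)  [lands on river]
river: ρ → (-2,4,2)
ρ-cycle length = 2 (tail of 1 descent step not counted)

2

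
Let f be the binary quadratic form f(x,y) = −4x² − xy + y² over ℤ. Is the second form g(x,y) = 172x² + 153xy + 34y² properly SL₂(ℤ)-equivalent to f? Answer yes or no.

D₁ = 17, D₂ = 17
river cycle of f (length 6): (1, 3, -2), (-2, 1, 2), (2, 3, -1), (-1, 3, 2), (2, 1, -2), (-2, 3, 1)
river cycle of g (length 6): (2, 1, -2), (-2, 3, 1), (1, 3, -2), (-2, 1, 2), (2, 3, -1), (-1, 3, 2)
cycles coincide ⇒ equivalent

yes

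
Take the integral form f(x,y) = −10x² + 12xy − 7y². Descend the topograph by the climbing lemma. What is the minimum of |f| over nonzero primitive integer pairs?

translate: b→8 (≡-12 mod 20), so (10,-12,7)→(10,8,5)
flip: (10,8,5)→(5,-8,10)
translate: b→2 (≡-8 mod 10), so (5,-8,10)→(5,2,7)
reduced (well bottom): (5,2,7) with a≤c, −a<b≤a
well minimum |f| = |-5| = 5 (negative-definite)

5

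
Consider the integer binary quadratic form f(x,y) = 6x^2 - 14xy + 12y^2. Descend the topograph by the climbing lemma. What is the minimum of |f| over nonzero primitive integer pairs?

translate: b→-2 (≡-14 mod 12), so (6,-14,12)→(6,-2,4)
flip: (6,-2,4)→(4,2,6)
reduced (well bottom): (4,2,6) with a≤c, −a<b≤a
well minimum = a = 4

4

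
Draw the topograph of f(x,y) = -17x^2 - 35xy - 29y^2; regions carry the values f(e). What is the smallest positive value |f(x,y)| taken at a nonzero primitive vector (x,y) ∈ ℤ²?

translate: b→1 (≡35 mod 34), so (17,35,29)→(17,1,11)
flip: (17,1,11)→(11,-1,17)
reduced (well bottom): (11,-1,17) with a≤c, −a<b≤a
well minimum |f| = |-11| = 11 (negative-definite)

11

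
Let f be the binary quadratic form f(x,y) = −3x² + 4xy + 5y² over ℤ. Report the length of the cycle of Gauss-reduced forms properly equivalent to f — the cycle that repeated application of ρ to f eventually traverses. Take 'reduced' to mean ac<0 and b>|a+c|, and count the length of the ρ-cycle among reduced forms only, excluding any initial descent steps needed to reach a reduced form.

D = 76, ⌊√D⌋ = 8
river: ρ → (5,6,-2)
river: ρ → (-2,6,5)
river: ρ → (5,4,-3)
river: ρ → (-3,8,1)
river: ρ → (1,8,-3)
river: ρ → (-3,4,5)
ρ-cycle length = 6 (tail of 0 descent steps not counted)

6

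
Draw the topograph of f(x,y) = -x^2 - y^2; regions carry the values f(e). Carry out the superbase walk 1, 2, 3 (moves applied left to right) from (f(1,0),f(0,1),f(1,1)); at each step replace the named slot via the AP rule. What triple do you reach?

start (-1,-1,-2) = (f(1,0),f(0,1),f(1,1))
replace slot 1: 2·((-1)+(-2)) − (-1) = -5 → (-5,-1,-2)
replace slot 2: 2·((-5)+(-2)) − (-1) = -13 → (-5,-13,-2)
replace slot 3: 2·((-5)+(-13)) − (-2) = -34 → (-5,-13,-34)

-5,-13,-34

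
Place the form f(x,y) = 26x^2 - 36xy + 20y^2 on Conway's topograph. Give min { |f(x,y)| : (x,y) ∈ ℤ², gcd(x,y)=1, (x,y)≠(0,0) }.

translate: b→16 (≡-36 mod 52), so (26,-36,20)→(26,16,10)
flip: (26,16,10)→(10,-16,26)
translate: b→4 (≡-16 mod 20), so (10,-16,26)→(10,4,20)
reduced (well bottom): (10,4,20) with a≤c, −a<b≤a
well minimum = a = 10

10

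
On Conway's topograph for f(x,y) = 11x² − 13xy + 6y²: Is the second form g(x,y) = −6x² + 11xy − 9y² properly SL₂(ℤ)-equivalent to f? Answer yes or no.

D₁ = -95, D₂ = -95
f: translate: b→9 (≡-13 mod 22), so (11,-13,6)→(11,9,4)
f: flip: (11,9,4)→(4,-9,11)
f: translate: b→-1 (≡-9 mod 8), so (4,-9,11)→(4,-1,6)
f: reduced (well bottom): (4,-1,6) with a≤c, −a<b≤a
g is negative-definite; reduce −g:
−g: translate: b→1 (≡-11 mod 12), so (6,-11,9)→(6,1,4)
−g: flip: (6,1,4)→(4,-1,6)
−g: reduced (well bottom): (4,-1,6) with a≤c, −a<b≤a
flip sign back: reduced form of g is (-4,1,-6)
reduced forms (4, -1, 6) vs (-4, 1, -6) ⇒ inequivalent

no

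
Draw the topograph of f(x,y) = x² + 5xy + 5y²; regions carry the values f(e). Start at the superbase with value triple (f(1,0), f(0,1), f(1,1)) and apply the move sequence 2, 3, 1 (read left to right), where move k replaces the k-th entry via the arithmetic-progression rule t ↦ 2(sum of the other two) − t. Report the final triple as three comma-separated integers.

start (1,5,11) = (f(1,0),f(0,1),f(1,1))
replace slot 2: 2·(1+11) − 5 = 19 → (1,19,11)
replace slot 3: 2·(1+19) − 11 = 29 → (1,19,29)
replace slot 1: 2·(19+29) − 1 = 95 → (95,19,29)

95,19,29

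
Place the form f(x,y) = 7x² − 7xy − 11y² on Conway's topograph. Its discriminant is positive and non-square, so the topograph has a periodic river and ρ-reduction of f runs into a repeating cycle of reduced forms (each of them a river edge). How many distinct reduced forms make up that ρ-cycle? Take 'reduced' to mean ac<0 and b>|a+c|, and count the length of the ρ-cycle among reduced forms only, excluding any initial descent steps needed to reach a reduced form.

D = 357, ⌊√D⌋ = 18
descent: ρ → (-11,7,7)  [lands on river]
river: ρ → (7,7,-11)
river: ρ → (-11,15,3)
river: ρ → (3,15,-11)
ρ-cycle length = 4 (tail of 1 descent step not counted)

4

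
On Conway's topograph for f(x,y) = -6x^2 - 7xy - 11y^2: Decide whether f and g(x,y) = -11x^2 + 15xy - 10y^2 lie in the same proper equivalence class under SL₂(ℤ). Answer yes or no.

D₁ = -215, D₂ = -215
f is negative-definite; reduce −f:
−f: translate: b→-5 (≡7 mod 12), so (6,7,11)→(6,-5,10)
−f: reduced (well bottom): (6,-5,10) with a≤c, −a<b≤a
flip sign back: reduced form of f is (-6,5,-10)
g is negative-definite; reduce −g:
−g: translate: b→7 (≡-15 mod 22), so (11,-15,10)→(11,7,6)
−g: flip: (11,7,6)→(6,-7,11)
−g: translate: b→5 (≡-7 mod 12), so (6,-7,11)→(6,5,10)
−g: reduced (well bottom): (6,5,10) with a≤c, −a<b≤a
flip sign back: reduced form of g is (-6,-5,-10)
reduced forms (-6, 5, -10) vs (-6, -5, -10) ⇒ inequivalent

no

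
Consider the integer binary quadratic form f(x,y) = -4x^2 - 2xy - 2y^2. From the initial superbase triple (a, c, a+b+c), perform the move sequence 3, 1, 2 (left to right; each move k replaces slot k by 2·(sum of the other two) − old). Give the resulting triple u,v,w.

start (-4,-2,-8) = (f(1,0),f(0,1),f(1,1))
replace slot 3: 2·((-4)+(-2)) − (-8) = -4 → (-4,-2,-4)
replace slot 1: 2·((-2)+(-4)) − (-4) = -8 → (-8,-2,-4)
replace slot 2: 2·((-8)+(-4)) − (-2) = -22 → (-8,-22,-4)

-8,-22,-4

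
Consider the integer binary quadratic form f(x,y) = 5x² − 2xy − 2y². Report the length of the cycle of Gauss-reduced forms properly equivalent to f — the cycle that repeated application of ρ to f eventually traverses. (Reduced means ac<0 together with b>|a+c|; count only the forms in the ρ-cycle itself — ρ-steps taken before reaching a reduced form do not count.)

D = 44, ⌊√D⌋ = 6
descent: ρ → (-2,6,1)  [lands on river]
river: ρ → (1,6,-2)
ρ-cycle length = 2 (tail of 1 descent step not counted)

2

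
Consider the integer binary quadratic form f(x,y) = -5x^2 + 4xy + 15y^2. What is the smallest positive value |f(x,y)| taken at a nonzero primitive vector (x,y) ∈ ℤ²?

descent: ρ → (15,-4,-5)
descent: ρ → (-5,14,6)  [lands on river]
river: ρ → (6,10,-9)
river: ρ → (-9,8,7)
river: ρ → (7,6,-10)
river: ρ → (-10,14,3)
river: ρ → (3,16,-5)
closes: descent 2, river 6
min |a| on river = 3

3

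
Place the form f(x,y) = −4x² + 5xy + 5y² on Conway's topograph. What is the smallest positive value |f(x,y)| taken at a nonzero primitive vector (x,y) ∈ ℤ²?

river: ρ → (5,5,-4)
river: ρ → (-4,3,6)
river: ρ → (6,9,-1)
river: ρ → (-1,9,6)
river: ρ → (6,3,-4)
river: ρ → (-4,5,5)
closes: descent 0, river 6
min |a| on river = 1

1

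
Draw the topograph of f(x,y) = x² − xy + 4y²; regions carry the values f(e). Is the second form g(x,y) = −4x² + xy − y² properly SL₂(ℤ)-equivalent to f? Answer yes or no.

D₁ = -15, D₂ = -15
f: translate: b→1 (≡-1 mod 2), so (1,-1,4)→(1,1,4)
f: reduced (well bottom): (1,1,4) with a≤c, −a<b≤a
g is negative-definite; reduce −g:
−g: flip: (4,-1,1)→(1,1,4)
−g: reduced (well bottom): (1,1,4) with a≤c, −a<b≤a
flip sign back: reduced form of g is (-1,-1,-4)
reduced forms (1, 1, 4) vs (-1, -1, -4) ⇒ inequivalent

no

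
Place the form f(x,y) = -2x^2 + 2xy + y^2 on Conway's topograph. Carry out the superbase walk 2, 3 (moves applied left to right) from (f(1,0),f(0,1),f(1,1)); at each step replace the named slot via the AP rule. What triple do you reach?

start (-2,1,1) = (f(1,0),f(0,1),f(1,1))
replace slot 2: 2·((-2)+1) − 1 = -3 → (-2,-3,1)
replace slot 3: 2·((-2)+(-3)) − 1 = -11 → (-2,-3,-11)

-2,-3,-11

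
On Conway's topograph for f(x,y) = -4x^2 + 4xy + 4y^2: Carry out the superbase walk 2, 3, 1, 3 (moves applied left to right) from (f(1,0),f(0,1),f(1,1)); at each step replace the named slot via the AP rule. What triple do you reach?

start (-4,4,4) = (f(1,0),f(0,1),f(1,1))
replace slot 2: 2·((-4)+4) − 4 = -4 → (-4,-4,4)
replace slot 3: 2·((-4)+(-4)) − 4 = -20 → (-4,-4,-20)
replace slot 1: 2·((-4)+(-20)) − (-4) = -44 → (-44,-4,-20)
replace slot 3: 2·((-44)+(-4)) − (-20) = -76 → (-44,-4,-76)

-44,-4,-76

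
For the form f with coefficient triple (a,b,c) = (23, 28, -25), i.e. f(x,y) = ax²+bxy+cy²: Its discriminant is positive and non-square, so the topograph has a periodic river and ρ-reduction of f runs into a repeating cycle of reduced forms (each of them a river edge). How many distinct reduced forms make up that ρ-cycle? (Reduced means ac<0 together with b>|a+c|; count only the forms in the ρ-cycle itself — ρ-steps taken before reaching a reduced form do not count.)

D = 3084, ⌊√D⌋ = 55
river: ρ → (-25,22,26)
river: ρ → (26,30,-21)
river: ρ → (-21,54,2)
river: ρ → (2,54,-21)
river: ρ → (-21,30,26)
river: ρ → (26,22,-25)
river: ρ → (-25,28,23)
river: ρ → (23,18,-30)
river: ρ → (-30,42,11)
river: ρ → (11,46,-22)
river: ρ → (-22,42,15)
river: ρ → (15,48,-13)
river: ρ → (-13,30,42)
river: ρ → (42,54,-1)
river: ρ → (-1,54,42)
river: ρ → (42,30,-13)
river: ρ → (-13,48,15)
river: ρ → (15,42,-22)
river: ρ → (-22,46,11)
river: ρ → (11,42,-30)
river: ρ → (-30,18,23)
river: ρ → (23,28,-25)
ρ-cycle length = 22 (tail of 0 descent steps not counted)

22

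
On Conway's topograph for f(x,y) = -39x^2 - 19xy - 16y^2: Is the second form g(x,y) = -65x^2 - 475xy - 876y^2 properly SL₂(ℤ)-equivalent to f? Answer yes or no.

D₁ = -2135, D₂ = -2135
f is negative-definite; reduce −f:
−f: flip: (39,19,16)→(16,-19,39)
−f: translate: b→13 (≡-19 mod 32), so (16,-19,39)→(16,13,36)
−f: reduced (well bottom): (16,13,36) with a≤c, −a<b≤a
flip sign back: reduced form of f is (-16,-13,-36)
g is negative-definite; reduce −g:
−g: translate: b→-45 (≡475 mod 130), so (65,475,876)→(65,-45,16)
−g: flip: (65,-45,16)→(16,45,65)
−g: translate: b→13 (≡45 mod 32), so (16,45,65)→(16,13,36)
−g: reduced (well bottom): (16,13,36) with a≤c, −a<b≤a
flip sign back: reduced form of g is (-16,-13,-36)
reduced forms (-16, -13, -36) vs (-16, -13, -36) ⇒ equivalent

yes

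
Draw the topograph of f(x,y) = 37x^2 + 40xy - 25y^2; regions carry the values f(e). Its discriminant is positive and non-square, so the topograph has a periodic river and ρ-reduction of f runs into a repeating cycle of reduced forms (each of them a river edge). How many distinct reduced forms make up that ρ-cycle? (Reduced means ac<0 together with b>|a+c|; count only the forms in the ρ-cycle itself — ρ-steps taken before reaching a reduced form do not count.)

D = 5300, ⌊√D⌋ = 72
river: ρ → (-25,60,17)
river: ρ → (17,42,-52)
river: ρ → (-52,62,7)
river: ρ → (7,64,-43)
river: ρ → (-43,22,28)
river: ρ → (28,34,-37)
river: ρ → (-37,40,25)
river: ρ → (25,60,-17)
river: ρ → (-17,42,52)
river: ρ → (52,62,-7)
river: ρ → (-7,64,43)
river: ρ → (43,22,-28)
river: ρ → (-28,34,37)
river: ρ → (37,40,-25)
ρ-cycle length = 14 (tail of 0 descent steps not counted)

14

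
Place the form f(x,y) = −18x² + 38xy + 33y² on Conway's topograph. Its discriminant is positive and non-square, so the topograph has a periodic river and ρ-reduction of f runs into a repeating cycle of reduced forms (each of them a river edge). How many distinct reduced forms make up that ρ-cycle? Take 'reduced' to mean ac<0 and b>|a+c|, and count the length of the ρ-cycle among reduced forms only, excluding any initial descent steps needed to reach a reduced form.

D = 3820, ⌊√D⌋ = 61
river: ρ → (33,28,-23)
river: ρ → (-23,18,38)
river: ρ → (38,58,-3)
river: ρ → (-3,56,57)
river: ρ → (57,58,-2)
river: ρ → (-2,58,57)
river: ρ → (57,56,-3)
river: ρ → (-3,58,38)
river: ρ → (38,18,-23)
river: ρ → (-23,28,33)
river: ρ → (33,38,-18)
river: ρ → (-18,34,37)
river: ρ → (37,40,-15)
river: ρ → (-15,50,22)
river: ρ → (22,38,-27)
river: ρ → (-27,16,33)
river: ρ → (33,50,-10)
river: ρ → (-10,50,33)
river: ρ → (33,16,-27)
river: ρ → (-27,38,22)
river: ρ → (22,50,-15)
river: ρ → (-15,40,37)
river: ρ → (37,34,-18)
river: ρ → (-18,38,33)
ρ-cycle length = 24 (tail of 0 descent steps not counted)

24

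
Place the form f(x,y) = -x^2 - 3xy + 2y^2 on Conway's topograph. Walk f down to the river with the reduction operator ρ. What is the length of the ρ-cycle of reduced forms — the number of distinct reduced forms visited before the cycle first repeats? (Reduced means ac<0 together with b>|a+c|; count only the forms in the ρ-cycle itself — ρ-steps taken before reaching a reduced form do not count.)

D = 17, ⌊√D⌋ = 4
descent: ρ → (2,3,-1)  [lands on river]
river: ρ → (-1,3,2)
river: ρ → (2,1,-2)
river: ρ → (-2,3,1)
river: ρ → (1,3,-2)
river: ρ → (-2,1,2)
ρ-cycle length = 6 (tail of 1 descent step not counted)

6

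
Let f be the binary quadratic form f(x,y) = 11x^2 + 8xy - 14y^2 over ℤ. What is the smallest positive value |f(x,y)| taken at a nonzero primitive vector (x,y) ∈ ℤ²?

river: ρ → (-14,20,5)
river: ρ → (5,20,-14)
river: ρ → (-14,8,11)
river: ρ → (11,14,-11)
river: ρ → (-11,8,14)
river: ρ → (14,20,-5)
river: ρ → (-5,20,14)
river: ρ → (14,8,-11)
river: ρ → (-11,14,11)
river: ρ → (11,8,-14)
closes: descent 0, river 10
min |a| on river = 5

5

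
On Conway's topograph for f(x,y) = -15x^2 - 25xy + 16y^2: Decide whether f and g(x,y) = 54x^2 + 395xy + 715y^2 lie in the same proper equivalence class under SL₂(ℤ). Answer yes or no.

D₁ = 1585, D₂ = 1585
river cycle of f (length 46): (16, 25, -15), (-15, 35, 6), (6, 37, -9), (-9, 35, 10), (10, 25, -24), (-24, 23, 11), (11, 21, -26), (-26, 31, 6), (6, 29, -31), (-31, 33, 4), … (36 more)
river cycle of g (length 46): (-1, 39, 16), (16, 25, -15), (-15, 35, 6), (6, 37, -9), (-9, 35, 10), (10, 25, -24), (-24, 23, 11), (11, 21, -26), (-26, 31, 6), (6, 29, -31), … (36 more)
cycles coincide ⇒ equivalent

yes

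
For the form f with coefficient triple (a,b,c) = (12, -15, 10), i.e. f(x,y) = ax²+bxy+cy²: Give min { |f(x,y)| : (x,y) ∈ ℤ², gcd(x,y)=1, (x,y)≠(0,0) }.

translate: b→9 (≡-15 mod 24), so (12,-15,10)→(12,9,7)
flip: (12,9,7)→(7,-9,12)
translate: b→5 (≡-9 mod 14), so (7,-9,12)→(7,5,10)
reduced (well bottom): (7,5,10) with a≤c, −a<b≤a
well minimum = a = 7

7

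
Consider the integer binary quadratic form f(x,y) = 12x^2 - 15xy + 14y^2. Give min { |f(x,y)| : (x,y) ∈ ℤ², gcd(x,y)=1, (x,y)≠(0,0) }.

translate: b→9 (≡-15 mod 24), so (12,-15,14)→(12,9,11)
flip: (12,9,11)→(11,-9,12)
reduced (well bottom): (11,-9,12) with a≤c, −a<b≤a
well minimum = a = 11

11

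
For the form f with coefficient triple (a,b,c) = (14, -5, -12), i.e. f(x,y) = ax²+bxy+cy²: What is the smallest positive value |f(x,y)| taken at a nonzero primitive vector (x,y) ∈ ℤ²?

descent: ρ → (-12,5,14)  [lands on river]
river: ρ → (14,23,-3)
river: ρ → (-3,25,6)
river: ρ → (6,23,-7)
river: ρ → (-7,19,12)
river: ρ → (12,5,-14)
river: ρ → (-14,23,3)
river: ρ → (3,25,-6)
river: ρ → (-6,23,7)
river: ρ → (7,19,-12)
closes: descent 1, river 10
min |a| on river = 3

3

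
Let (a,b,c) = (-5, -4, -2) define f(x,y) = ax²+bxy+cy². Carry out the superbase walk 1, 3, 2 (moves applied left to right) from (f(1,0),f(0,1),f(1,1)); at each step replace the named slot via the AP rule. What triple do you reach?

start (-5,-2,-11) = (f(1,0),f(0,1),f(1,1))
replace slot 1: 2·((-2)+(-11)) − (-5) = -21 → (-21,-2,-11)
replace slot 3: 2·((-21)+(-2)) − (-11) = -35 → (-21,-2,-35)
replace slot 2: 2·((-21)+(-35)) − (-2) = -110 → (-21,-110,-35)

-21,-110,-35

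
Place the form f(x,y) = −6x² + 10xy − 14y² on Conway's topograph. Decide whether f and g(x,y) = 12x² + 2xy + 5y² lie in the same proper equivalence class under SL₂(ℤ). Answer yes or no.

D₁ = -236, D₂ = -236
f is negative-definite; reduce −f:
−f: translate: b→2 (≡-10 mod 12), so (6,-10,14)→(6,2,10)
−f: reduced (well bottom): (6,2,10) with a≤c, −a<b≤a
flip sign back: reduced form of f is (-6,-2,-10)
g: flip: (12,2,5)→(5,-2,12)
g: reduced (well bottom): (5,-2,12) with a≤c, −a<b≤a
reduced forms (-6, -2, -10) vs (5, -2, 12) ⇒ inequivalent

no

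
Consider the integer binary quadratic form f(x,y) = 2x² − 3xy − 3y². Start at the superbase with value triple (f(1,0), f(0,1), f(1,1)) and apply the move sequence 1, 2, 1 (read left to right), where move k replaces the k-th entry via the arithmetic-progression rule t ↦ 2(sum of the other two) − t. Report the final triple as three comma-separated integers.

start (2,-3,-4) = (f(1,0),f(0,1),f(1,1))
replace slot 1: 2·((-3)+(-4)) − 2 = -16 → (-16,-3,-4)
replace slot 2: 2·((-16)+(-4)) − (-3) = -37 → (-16,-37,-4)
replace slot 1: 2·((-37)+(-4)) − (-16) = -66 → (-66,-37,-4)

-66,-37,-4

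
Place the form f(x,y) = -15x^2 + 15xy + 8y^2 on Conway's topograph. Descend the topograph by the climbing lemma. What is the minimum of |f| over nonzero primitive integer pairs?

river: ρ → (8,17,-13)
river: ρ → (-13,9,12)
river: ρ → (12,15,-10)
river: ρ → (-10,25,2)
river: ρ → (2,23,-22)
river: ρ → (-22,21,3)
river: ρ → (3,21,-22)
river: ρ → (-22,23,2)
river: ρ → (2,25,-10)
river: ρ → (-10,15,12)
river: ρ → (12,9,-13)
river: ρ → (-13,17,8)
river: ρ → (8,15,-15)
river: ρ → (-15,15,8)
closes: descent 0, river 14
min |a| on river = 2

2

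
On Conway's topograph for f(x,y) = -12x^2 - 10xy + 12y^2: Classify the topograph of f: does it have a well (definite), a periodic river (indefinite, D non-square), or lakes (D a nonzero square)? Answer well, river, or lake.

D = b²−4ac = (-10)² − 4·(-12)·12 = 676
D = 26² is a perfect square ⇒ form factors over ℤ ⇒ lakes

lake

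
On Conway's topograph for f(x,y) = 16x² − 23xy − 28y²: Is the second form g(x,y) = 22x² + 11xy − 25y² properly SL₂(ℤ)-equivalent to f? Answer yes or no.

D₁ = 2321, D₂ = 2321
river cycle of f (length 44): (-28, 23, 16), (16, 41, -10), (-10, 39, 20), (20, 41, -8), (-8, 39, 25), (25, 11, -22), (-22, 33, 14), (14, 23, -32), (-32, 41, 5), (5, 39, -40), … (34 more)
river cycle of g (length 44): (-25, 39, 8), (8, 41, -20), (-20, 39, 10), (10, 41, -16), (-16, 23, 28), (28, 33, -11), (-11, 33, 28), (28, 23, -16), (-16, 41, 10), (10, 39, -20), … (34 more)
cycles differ ⇒ inequivalent

no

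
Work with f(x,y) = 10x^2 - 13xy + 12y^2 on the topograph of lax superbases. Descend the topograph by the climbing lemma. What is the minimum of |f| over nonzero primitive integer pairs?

translate: b→7 (≡-13 mod 20), so (10,-13,12)→(10,7,9)
flip: (10,7,9)→(9,-7,10)
reduced (well bottom): (9,-7,10) with a≤c, −a<b≤a
well minimum = a = 9

9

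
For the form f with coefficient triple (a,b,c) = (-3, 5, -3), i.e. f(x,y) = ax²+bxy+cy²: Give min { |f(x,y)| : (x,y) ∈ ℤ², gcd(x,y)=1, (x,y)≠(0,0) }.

translate: b→1 (≡-5 mod 6), so (3,-5,3)→(3,1,1)
flip: (3,1,1)→(1,-1,3)
translate: b→1 (≡-1 mod 2), so (1,-1,3)→(1,1,3)
reduced (well bottom): (1,1,3) with a≤c, −a<b≤a
well minimum |f| = |-1| = 1 (negative-definite)

1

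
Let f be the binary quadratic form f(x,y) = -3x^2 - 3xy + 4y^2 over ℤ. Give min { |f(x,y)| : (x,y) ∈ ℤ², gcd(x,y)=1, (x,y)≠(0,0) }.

descent: ρ → (4,3,-3)  [lands on river]
river: ρ → (-3,3,4)
river: ρ → (4,5,-2)
river: ρ → (-2,7,1)
river: ρ → (1,7,-2)
river: ρ → (-2,5,4)
closes: descent 1, river 6
min |a| on river = 1

1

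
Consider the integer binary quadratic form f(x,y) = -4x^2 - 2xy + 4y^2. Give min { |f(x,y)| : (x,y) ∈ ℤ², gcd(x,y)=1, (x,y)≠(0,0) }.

descent: ρ → (4,2,-4)  [lands on river]
river: ρ → (-4,6,2)
river: ρ → (2,6,-4)
river: ρ → (-4,2,4)
river: ρ → (4,6,-2)
river: ρ → (-2,6,4)
closes: descent 1, river 6
min |a| on river = 2

2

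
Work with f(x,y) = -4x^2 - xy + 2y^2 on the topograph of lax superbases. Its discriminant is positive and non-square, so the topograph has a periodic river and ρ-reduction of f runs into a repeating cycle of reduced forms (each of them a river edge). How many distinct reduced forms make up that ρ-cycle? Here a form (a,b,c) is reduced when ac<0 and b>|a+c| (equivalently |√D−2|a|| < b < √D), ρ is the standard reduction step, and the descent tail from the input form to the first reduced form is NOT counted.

D = 33, ⌊√D⌋ = 5
descent: ρ → (2,5,-1)  [lands on river]
river: ρ → (-1,5,2)
river: ρ → (2,3,-3)
river: ρ → (-3,3,2)
ρ-cycle length = 4 (tail of 1 descent step not counted)

4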